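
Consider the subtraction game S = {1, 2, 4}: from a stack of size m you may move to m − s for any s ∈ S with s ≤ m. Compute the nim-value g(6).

0

Grundy values for subtraction set {1, 2, 4}:
k:     0  1  2  3  4  5  6
g(k):  0  1  2  0  1  2  0
So g(6) = 0.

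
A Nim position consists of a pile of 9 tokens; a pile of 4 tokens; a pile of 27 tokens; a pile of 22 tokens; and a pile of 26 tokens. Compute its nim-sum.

Write each in binary and XOR column by column:
  01001  (9)
  00100  (4)
  11011  (27)
  10110  (22)
  11010  (26)
  -----
  11010  (26)

26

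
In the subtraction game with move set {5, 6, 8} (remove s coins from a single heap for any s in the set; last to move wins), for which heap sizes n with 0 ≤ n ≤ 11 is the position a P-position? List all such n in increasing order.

Build the Grundy sequence with g(k) = mex{g(k−s) : s ∈ {5, 6, 8}, s ≤ k}:
k:     0  1  2  3  4  5  6  7  8  9 10 11
g(k):  0  0  0  0  0  1  1  1  1  1  2  2
The P-positions (g = 0) in 0..11 are 0, 1, 2, 3, 4.

0, 1, 2, 3, 4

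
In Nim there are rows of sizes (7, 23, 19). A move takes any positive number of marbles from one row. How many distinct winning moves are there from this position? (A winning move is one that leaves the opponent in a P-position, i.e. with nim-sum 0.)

Compute the nim-sum pairwise:
7 ⊕ 23 = 16
16 ⊕ 19 = 3
The overall nim-sum is X = 3. A row of size p has a winning move iff p XOR X < p (reduce it to p XOR X).
  7: 7 XOR 3 = 4 < 7 — winning move (to 4).
  23: 23 XOR 3 = 20 < 23 — winning move (to 20).
  19: 19 XOR 3 = 16 < 19 — winning move (to 16).
That gives 3 winning moves.

3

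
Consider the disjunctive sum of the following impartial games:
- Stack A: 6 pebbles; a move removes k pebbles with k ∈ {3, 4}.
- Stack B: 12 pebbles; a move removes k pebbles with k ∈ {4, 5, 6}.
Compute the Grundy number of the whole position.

2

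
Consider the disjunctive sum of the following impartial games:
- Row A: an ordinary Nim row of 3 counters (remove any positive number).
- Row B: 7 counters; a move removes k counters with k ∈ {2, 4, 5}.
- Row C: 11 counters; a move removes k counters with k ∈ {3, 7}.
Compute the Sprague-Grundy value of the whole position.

3

Row A is a plain Nim row of size 3, so its Grundy value is 3.
For row B, compute g(0), g(1), … with moves {2, 4, 5}:
k:     0  1  2  3  4  5  6  7
g(k):  0  0  1  1  2  2  3  0
So g(7) = 0.
For row C, compute g(0), g(1), … with moves {3, 7}:
k:     0  1  2  3  4  5  6  7  8  9 10 11
g(k):  0  0  0  1  1  1  0  2  2  1  0  0
So g(11) = 0.
The value of a disjunctive sum is the nim-sum of the parts.
Combined value = 3 XOR 0 XOR 0 = 3.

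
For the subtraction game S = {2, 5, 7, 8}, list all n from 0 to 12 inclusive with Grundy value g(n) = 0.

0, 1, 4, 10

Build the Grundy sequence with g(k) = mex{g(k−s) : s ∈ {2, 5, 7, 8}, s ≤ k}:
g(0) = mex{} = 0
g(1) = mex{} = 0
g(2) = mex{0} = 1
g(3) = mex{0} = 1
g(4) = mex{1} = 0
g(5) = mex{0,1} = 2
g(6) = mex{0} = 1
g(7) = mex{0,1,2} = 3
g(8) = mex{0,1} = 2
g(9) = mex{0,1,3} = 2
g(10) = mex{1,2} = 0
g(11) = mex{0,1,2} = 3
g(12) = mex{0,2,3} = 1
The P-positions (g = 0) in 0..12 are 0, 1, 4, 10.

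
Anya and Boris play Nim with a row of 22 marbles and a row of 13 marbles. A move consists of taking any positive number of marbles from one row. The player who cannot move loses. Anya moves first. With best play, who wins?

Anya wins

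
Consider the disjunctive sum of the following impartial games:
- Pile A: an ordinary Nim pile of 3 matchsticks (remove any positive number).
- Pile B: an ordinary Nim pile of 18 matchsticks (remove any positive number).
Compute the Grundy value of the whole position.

Pile A is a plain Nim pile of size 3, so its Grundy value is 3.
Pile B is a plain Nim pile of size 18, so its Grundy value is 18.
By the Sprague-Grundy theorem, the Grundy value of a sum of independent games is the XOR of the component values.
Combined value = 3 XOR 18 = 17.

17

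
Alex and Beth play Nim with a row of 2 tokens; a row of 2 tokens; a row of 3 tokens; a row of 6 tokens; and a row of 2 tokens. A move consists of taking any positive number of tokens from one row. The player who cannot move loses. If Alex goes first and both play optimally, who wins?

Write each in binary and XOR column by column:
  010  (2)
  010  (2)
  011  (3)
  110  (6)
  010  (2)
  ---
  111  (7)
The nim-sum is 7 ≠ 0, so this is an N-position: the player to move can win; Alex has a winning move.

Alex wins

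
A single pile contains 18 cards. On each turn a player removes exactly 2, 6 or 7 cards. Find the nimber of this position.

0

Build the Grundy sequence with g(k) = mex{g(k−s) : s ∈ {2, 6, 7}, s ≤ k}:
k:     0  1  2  3  4  5  6  7  8  9 10 11 12 13 14 15 16 17 18
g(k):  0  0  1  1  0  0  1  1  2  0  3  1  2  0  0  1  1  0  0
So g(18) = 0.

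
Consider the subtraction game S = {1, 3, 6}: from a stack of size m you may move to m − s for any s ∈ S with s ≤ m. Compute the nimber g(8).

2

Grundy values for subtraction set {1, 3, 6}:
k:     0  1  2  3  4  5  6  7  8
g(k):  0  1  0  1  0  1  2  3  2
So g(8) = 2.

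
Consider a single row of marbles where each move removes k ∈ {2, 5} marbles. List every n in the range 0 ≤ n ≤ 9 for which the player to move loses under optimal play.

0, 1, 4, 7, 8

Compute g(0), g(1), … for moves {2, 5}:
k:     0  1  2  3  4  5  6  7  8  9
g(k):  0  0  1  1  0  2  1  0  0  1
The P-positions (g = 0) in 0..9 are 0, 1, 4, 7, 8.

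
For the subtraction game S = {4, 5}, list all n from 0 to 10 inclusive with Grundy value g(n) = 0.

0, 1, 2, 3, 9, 10

Compute g(0), g(1), … for moves {4, 5}:
k:     0  1  2  3  4  5  6  7  8  9 10
g(k):  0  0  0  0  1  1  1  1  2  0  0
The P-positions (g = 0) in 0..10 are 0, 1, 2, 3, 9, 10.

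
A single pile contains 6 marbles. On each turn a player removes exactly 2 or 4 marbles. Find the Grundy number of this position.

Compute g(0), g(1), … for moves {2, 4}:
g(0) = mex{} = 0
g(1) = mex{} = 0
g(2) = mex{0} = 1
g(3) = mex{0} = 1
g(4) = mex{0,1} = 2
g(5) = mex{0,1} = 2
g(6) = mex{1,2} = 0
So g(6) = 0.

0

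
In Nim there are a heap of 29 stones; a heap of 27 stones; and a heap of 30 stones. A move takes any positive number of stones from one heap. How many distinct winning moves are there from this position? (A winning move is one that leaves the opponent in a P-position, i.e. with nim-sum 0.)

3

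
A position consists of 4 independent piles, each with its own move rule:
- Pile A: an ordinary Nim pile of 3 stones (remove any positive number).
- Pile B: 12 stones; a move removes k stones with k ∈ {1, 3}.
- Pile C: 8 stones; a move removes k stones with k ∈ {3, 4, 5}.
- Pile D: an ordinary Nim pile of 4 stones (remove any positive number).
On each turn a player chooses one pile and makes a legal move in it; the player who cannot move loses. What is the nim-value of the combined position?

Pile A is a plain Nim pile of size 3, so its Grundy value is 3.
For pile B, compute g(0), g(1), … with moves {1, 3}:
g(0) = mex{} = 0
g(1) = mex{0} = 1
g(2) = mex{1} = 0
g(3) = mex{0} = 1
g(4) = mex{1} = 0
g(5) = mex{0} = 1
g(6) = mex{1} = 0
g(7) = mex{0} = 1
g(8) = mex{1} = 0
g(9) = mex{0} = 1
g(10) = mex{1} = 0
g(11) = mex{0} = 1
g(12) = mex{1} = 0
So g(12) = 0.
Build the Grundy sequence for pile C with g(k) = mex{g(k−s) : s ∈ {3, 4, 5}, s ≤ k}:
g(0) = mex{} = 0
g(1) = mex{} = 0
g(2) = mex{} = 0
g(3) = mex{0} = 1
g(4) = mex{0} = 1
g(5) = mex{0} = 1
g(6) = mex{0,1} = 2
g(7) = mex{0,1} = 2
g(8) = mex{1} = 0
So g(8) = 0.
Pile D is a plain Nim pile of size 4, so its Grundy value is 4.
The value of a disjunctive sum is the nim-sum of the parts.
Combined value = 3 XOR 0 XOR 0 XOR 4 = 7.

7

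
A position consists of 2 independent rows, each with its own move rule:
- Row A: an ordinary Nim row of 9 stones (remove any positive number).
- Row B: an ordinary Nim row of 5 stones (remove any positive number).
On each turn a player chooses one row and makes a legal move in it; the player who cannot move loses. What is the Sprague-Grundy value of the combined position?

12

Row A is a plain Nim row of size 9, so its Grundy value is 9.
Row B is a plain Nim row of size 5, so its Grundy value is 5.
By the Sprague-Grundy theorem, the Grundy value of a sum of independent games is the XOR of the component values.
Combined value = 9 XOR 5 = 12.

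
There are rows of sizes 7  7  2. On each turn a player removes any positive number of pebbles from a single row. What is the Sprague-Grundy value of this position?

In binary:
  111  (7)
  111  (7)
  010  (2)
  ---
  010  (2)

2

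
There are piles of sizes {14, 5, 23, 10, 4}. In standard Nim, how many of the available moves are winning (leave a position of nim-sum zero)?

1

Nim-sum: 14 ⊕ 5 ⊕ 23 ⊕ 10 ⊕ 4 = 18.
The overall nim-sum is X = 18. A pile of size p has a winning move iff p XOR X < p (reduce it to p XOR X).
  14: 14 XOR 18 = 28 ≥ 14 — no move.
  5: 5 XOR 18 = 23 ≥ 5 — no move.
  23: 23 XOR 18 = 5 < 23 — winning move (to 5).
  10: 10 XOR 18 = 24 ≥ 10 — no move.
  4: 4 XOR 18 = 22 ≥ 4 — no move.
That gives 1 winning move.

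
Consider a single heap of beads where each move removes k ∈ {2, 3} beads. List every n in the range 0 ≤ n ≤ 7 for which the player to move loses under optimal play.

0, 1, 5, 6

Grundy values for subtraction set {2, 3}:
k:     0  1  2  3  4  5  6  7
g(k):  0  0  1  1  2  0  0  1
The P-positions (g = 0) in 0..7 are 0, 1, 5, 6.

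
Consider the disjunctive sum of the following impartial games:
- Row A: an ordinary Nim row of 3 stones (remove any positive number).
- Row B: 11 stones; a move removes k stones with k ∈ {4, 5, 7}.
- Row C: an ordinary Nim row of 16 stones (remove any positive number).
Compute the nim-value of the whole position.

19

Row A is a plain Nim row of size 3, so its Grundy value is 3.
For row B, compute g(0), g(1), … with moves {4, 5, 7}:
k:     0  1  2  3  4  5  6  7  8  9 10 11
g(k):  0  0  0  0  1  1  1  1  2  2  2  0
So g(11) = 0.
Row C is a plain Nim row of size 16, so its Grundy value is 16.
The value of a disjunctive sum is the nim-sum of the parts.
Combined value = 3 XOR 0 XOR 16 = 19.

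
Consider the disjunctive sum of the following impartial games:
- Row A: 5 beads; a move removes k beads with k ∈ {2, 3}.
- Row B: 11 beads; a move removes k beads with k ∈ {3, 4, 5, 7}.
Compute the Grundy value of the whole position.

0

Grundy values for row A (subtraction set {2, 3}):
g(0) = mex{} = 0
g(1) = mex{} = 0
g(2) = mex{0} = 1
g(3) = mex{0} = 1
g(4) = mex{0,1} = 2
g(5) = mex{1} = 0
So g(5) = 0.
Build the Grundy sequence for row B with g(k) = mex{g(k−s) : s ∈ {3, 4, 5, 7}, s ≤ k}:
g(0) = mex{} = 0
g(1) = mex{} = 0
g(2) = mex{} = 0
g(3) = mex{0} = 1
g(4) = mex{0} = 1
g(5) = mex{0} = 1
g(6) = mex{0,1} = 2
g(7) = mex{0,1} = 2
g(8) = mex{0,1} = 2
g(9) = mex{0,1,2} = 3
g(10) = mex{1,2} = 0
g(11) = mex{1,2} = 0
So g(11) = 0.
By the Sprague-Grundy theorem, the Grundy value of a sum of independent games is the XOR of the component values.
Combined value = 0 ⊕ 0 = 0.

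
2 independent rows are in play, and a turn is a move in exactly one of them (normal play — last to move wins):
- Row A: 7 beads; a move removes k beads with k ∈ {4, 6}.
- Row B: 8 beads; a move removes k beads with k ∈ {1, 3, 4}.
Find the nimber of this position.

Grundy values for row A (subtraction set {4, 6}):
k:     0  1  2  3  4  5  6  7
g(k):  0  0  0  0  1  1  1  1
So g(7) = 1.
Build the Grundy sequence for row B with g(k) = mex{g(k−s) : s ∈ {1, 3, 4}, s ≤ k}:
k:     0  1  2  3  4  5  6  7  8
g(k):  0  1  0  1  2  3  2  0  1
So g(8) = 1.
By the Sprague-Grundy theorem, the Grundy value of a sum of independent games is the XOR of the component values.
Combined value = 1 XOR 1 = 0.

0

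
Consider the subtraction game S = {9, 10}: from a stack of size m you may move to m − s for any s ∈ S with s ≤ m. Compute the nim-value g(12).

1

Grundy values for subtraction set {9, 10}:
k:     0  1  2  3  4  5  6  7  8  9 10 11 12
g(k):  0  0  0  0  0  0  0  0  0  1  1  1  1
So g(12) = 1.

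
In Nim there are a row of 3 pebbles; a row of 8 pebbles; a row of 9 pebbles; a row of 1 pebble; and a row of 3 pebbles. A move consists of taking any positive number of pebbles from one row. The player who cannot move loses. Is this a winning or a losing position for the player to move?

Bitwise XOR of the heap sizes:
  0011  (3)
  1000  (8)
  1001  (9)
  0001  (1)
  0011  (3)
  ----
  0000  (0)
The nim-sum is 0, so this is a P-position: the player to move is in a losing position under optimal play.

Losing position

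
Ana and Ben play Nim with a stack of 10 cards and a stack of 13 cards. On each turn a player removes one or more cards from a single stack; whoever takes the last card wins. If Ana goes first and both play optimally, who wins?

Compute the nim-sum pairwise:
10 ⊕ 13 = 7
The nim-sum is 7 ≠ 0, so this is an N-position: the player to move can win; Ana has a winning move.

Ana wins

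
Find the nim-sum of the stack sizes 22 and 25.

Write each in binary and XOR column by column:
  10110  (22)
  11001  (25)
  -----
  01111  (15)

15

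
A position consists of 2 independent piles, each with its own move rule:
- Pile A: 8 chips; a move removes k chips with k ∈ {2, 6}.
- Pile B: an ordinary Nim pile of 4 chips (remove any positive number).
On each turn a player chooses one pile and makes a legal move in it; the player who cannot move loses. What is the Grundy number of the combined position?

4

Grundy values for pile A (subtraction set {2, 6}):
k:     0  1  2  3  4  5  6  7  8
g(k):  0  0  1  1  0  0  1  1  0
So g(8) = 0.
Pile B is a plain Nim pile of size 4, so its Grundy value is 4.
By the Sprague-Grundy theorem, the Grundy value of a sum of independent games is the XOR of the component values.
Combined value = 0 XOR 4 = 4.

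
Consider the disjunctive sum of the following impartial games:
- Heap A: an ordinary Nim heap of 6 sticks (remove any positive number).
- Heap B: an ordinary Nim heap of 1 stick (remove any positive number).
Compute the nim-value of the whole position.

7

Heap A is a plain Nim heap of size 6, so its Grundy value is 6.
Heap B is a plain Nim heap of size 1, so its Grundy value is 1.
By the Sprague-Grundy theorem, the Grundy value of a sum of independent games is the XOR of the component values.
Combined value = 6 ⊕ 1 = 7.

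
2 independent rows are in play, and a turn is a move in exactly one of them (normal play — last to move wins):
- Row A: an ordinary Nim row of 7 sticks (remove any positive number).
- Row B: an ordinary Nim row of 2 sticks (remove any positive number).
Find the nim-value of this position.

Row A is a plain Nim row of size 7, so its Grundy value is 7.
Row B is a plain Nim row of size 2, so its Grundy value is 2.
By the Sprague-Grundy theorem, the Grundy value of a sum of independent games is the XOR of the component values.
Combined value = 7 ⊕ 2 = 5.

5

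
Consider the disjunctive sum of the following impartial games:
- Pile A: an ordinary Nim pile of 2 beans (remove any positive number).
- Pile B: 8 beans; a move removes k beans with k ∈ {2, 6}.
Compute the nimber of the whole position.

2

Pile A is a plain Nim pile of size 2, so its Grundy value is 2.
For pile B, compute g(0), g(1), … with moves {2, 6}:
g(0) = mex{} = 0
g(1) = mex{} = 0
g(2) = mex{0} = 1
g(3) = mex{0} = 1
g(4) = mex{1} = 0
g(5) = mex{1} = 0
g(6) = mex{0} = 1
g(7) = mex{0} = 1
g(8) = mex{1} = 0
So g(8) = 0.
By the Sprague-Grundy theorem, the Grundy value of a sum of independent games is the XOR of the component values.
Combined value = 2 ⊕ 0 = 2.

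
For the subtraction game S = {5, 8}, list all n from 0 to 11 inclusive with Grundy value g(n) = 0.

0, 1, 2, 3, 4

Grundy values for subtraction set {5, 8}:
k:     0  1  2  3  4  5  6  7  8  9 10 11
g(k):  0  0  0  0  0  1  1  1  1  1  2  2
The P-positions (g = 0) in 0..11 are 0, 1, 2, 3, 4.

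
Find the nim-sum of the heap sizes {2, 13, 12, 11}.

8

Compute the nim-sum pairwise:
2 ⊕ 13 = 15
15 ⊕ 12 = 3
3 ⊕ 11 = 8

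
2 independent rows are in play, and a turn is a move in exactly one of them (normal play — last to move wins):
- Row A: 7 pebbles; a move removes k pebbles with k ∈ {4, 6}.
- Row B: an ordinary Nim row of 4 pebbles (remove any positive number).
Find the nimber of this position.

5

Grundy values for row A (subtraction set {4, 6}):
k:     0  1  2  3  4  5  6  7
g(k):  0  0  0  0  1  1  1  1
So g(7) = 1.
Row B is a plain Nim row of size 4, so its Grundy value is 4.
The value of a disjunctive sum is the nim-sum of the parts.
Combined value = 1 XOR 4 = 5.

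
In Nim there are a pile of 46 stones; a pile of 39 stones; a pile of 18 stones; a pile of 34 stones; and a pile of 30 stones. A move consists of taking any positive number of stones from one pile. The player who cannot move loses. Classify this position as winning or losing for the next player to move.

Winning position

Compute the nim-sum pairwise:
46 ⊕ 39 = 9
9 ⊕ 18 = 27
27 ⊕ 34 = 57
57 ⊕ 30 = 39
The nim-sum is 39 ≠ 0, so this is an N-position: the player to move can win.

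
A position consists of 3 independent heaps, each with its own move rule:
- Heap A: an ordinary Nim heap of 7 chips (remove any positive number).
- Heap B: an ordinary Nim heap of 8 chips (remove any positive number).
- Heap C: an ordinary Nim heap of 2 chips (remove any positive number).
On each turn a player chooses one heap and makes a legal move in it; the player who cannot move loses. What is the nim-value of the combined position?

Heap A is a plain Nim heap of size 7, so its Grundy value is 7.
Heap B is a plain Nim heap of size 8, so its Grundy value is 8.
Heap C is a plain Nim heap of size 2, so its Grundy value is 2.
By the Sprague-Grundy theorem, the Grundy value of a sum of independent games is the XOR of the component values.
Combined value = 7 XOR 8 XOR 2 = 13.

13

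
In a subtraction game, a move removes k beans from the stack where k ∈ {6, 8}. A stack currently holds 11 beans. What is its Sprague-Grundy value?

1

Grundy values for subtraction set {6, 8}:
k:     0  1  2  3  4  5  6  7  8  9 10 11
g(k):  0  0  0  0  0  0  1  1  1  1  1  1
So g(11) = 1.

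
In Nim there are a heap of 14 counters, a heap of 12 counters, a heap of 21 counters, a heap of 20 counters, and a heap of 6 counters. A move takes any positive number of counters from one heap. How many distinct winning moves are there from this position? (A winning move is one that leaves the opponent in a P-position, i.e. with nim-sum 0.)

5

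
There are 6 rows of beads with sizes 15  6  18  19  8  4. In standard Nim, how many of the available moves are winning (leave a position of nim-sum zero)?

3

Bitwise XOR of the heap sizes:
  01111  (15)
  00110  (6)
  10010  (18)
  10011  (19)
  01000  (8)
  00100  (4)
  -----
  00100  (4)
The overall nim-sum is X = 4. A row of size p has a winning move iff p XOR X < p (reduce it to p XOR X).
  15: 15 XOR 4 = 11 < 15 — winning move (to 11).
  6: 6 XOR 4 = 2 < 6 — winning move (to 2).
  18: 18 XOR 4 = 22 ≥ 18 — no move.
  19: 19 XOR 4 = 23 ≥ 19 — no move.
  8: 8 XOR 4 = 12 ≥ 8 — no move.
  4: 4 XOR 4 = 0 < 4 — winning move (to 0).
That gives 3 winning moves.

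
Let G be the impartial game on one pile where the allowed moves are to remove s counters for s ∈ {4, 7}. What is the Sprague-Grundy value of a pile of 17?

Compute g(0), g(1), … for moves {4, 7}:
k:     0  1  2  3  4  5  6  7  8  9 10 11 12 13 14 15 16 17
g(k):  0  0  0  0  1  1  1  1  2  2  2  0  0  0  0  1  1  1
So g(17) = 1.

1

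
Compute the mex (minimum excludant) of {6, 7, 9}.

0 is not in the set, so the mex is 0.

0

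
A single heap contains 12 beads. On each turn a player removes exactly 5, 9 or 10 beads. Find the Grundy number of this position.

2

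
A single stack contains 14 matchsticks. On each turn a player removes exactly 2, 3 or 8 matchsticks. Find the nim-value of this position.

Build the Grundy sequence with g(k) = mex{g(k−s) : s ∈ {2, 3, 8}, s ≤ k}:
k:     0  1  2  3  4  5  6  7  8  9 10 11 12 13 14
g(k):  0  0  1  1  2  0  0  1  1  2  0  0  1  1  2
So g(14) = 2.

2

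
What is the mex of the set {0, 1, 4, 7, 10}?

The values 0, 1 are all present; 2 is the first non-negative integer missing from the set.

2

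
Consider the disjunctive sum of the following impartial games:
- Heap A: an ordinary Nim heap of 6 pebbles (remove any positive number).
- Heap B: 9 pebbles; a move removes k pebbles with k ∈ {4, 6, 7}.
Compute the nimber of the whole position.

Heap A is a plain Nim heap of size 6, so its Grundy value is 6.
For heap B, compute g(0), g(1), … with moves {4, 6, 7}:
g(0) = mex{} = 0
g(1) = mex{} = 0
g(2) = mex{} = 0
g(3) = mex{} = 0
g(4) = mex{0} = 1
g(5) = mex{0} = 1
g(6) = mex{0} = 1
g(7) = mex{0} = 1
g(8) = mex{0,1} = 2
g(9) = mex{0,1} = 2
So g(9) = 2.
By the Sprague-Grundy theorem, the Grundy value of a sum of independent games is the XOR of the component values.
Combined value = 6 XOR 2 = 4.

4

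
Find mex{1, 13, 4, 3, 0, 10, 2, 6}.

5

The values 0, 1, 2, 3, 4 are all present; 5 is the first non-negative integer missing from the set.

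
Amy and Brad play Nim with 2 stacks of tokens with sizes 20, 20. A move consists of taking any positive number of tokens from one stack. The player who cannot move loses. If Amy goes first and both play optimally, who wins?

Brad wins

Nim-sum: 20 XOR 20 = 0.
The nim-sum is 0, so this is a P-position: the player to move is in a losing position under optimal play; Amy is about to move from it and so loses — Brad wins.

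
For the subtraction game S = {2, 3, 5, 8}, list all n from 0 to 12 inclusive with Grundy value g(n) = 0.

Build the Grundy sequence with g(k) = mex{g(k−s) : s ∈ {2, 3, 5, 8}, s ≤ k}:
k:     0  1  2  3  4  5  6  7  8  9 10 11 12
g(k):  0  0  1  1  2  2  3  0  4  1  3  0  4
The P-positions (g = 0) in 0..12 are 0, 1, 7, 11.

0, 1, 7, 11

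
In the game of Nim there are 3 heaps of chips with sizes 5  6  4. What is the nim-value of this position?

Nim-sum: 5 ^ 6 ^ 4 = 7.

7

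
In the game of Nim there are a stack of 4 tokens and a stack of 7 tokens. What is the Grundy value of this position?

3

Compute the nim-sum pairwise:
4 ^ 7 = 3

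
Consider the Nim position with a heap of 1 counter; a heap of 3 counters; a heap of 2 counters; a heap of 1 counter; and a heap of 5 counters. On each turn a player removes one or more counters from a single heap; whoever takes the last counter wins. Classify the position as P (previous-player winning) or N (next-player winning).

N-position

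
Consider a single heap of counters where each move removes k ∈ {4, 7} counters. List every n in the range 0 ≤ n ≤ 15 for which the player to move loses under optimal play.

0, 1, 2, 3, 11, 12, 13, 14

Grundy values for subtraction set {4, 7}:
k:     0  1  2  3  4  5  6  7  8  9 10 11 12 13 14 15
g(k):  0  0  0  0  1  1  1  1  2  2  2  0  0  0  0  1
The P-positions (g = 0) in 0..15 are 0, 1, 2, 3, 11, 12, 13, 14.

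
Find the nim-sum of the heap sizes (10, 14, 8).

12

In binary:
  1010  (10)
  1110  (14)
  1000  (8)
  ----
  1100  (12)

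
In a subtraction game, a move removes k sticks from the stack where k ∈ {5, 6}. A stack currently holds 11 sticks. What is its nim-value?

0

Grundy values for subtraction set {5, 6}:
g(0) = mex{} = 0
g(1) = mex{} = 0
g(2) = mex{} = 0
g(3) = mex{} = 0
g(4) = mex{} = 0
g(5) = mex{0} = 1
g(6) = mex{0} = 1
g(7) = mex{0} = 1
g(8) = mex{0} = 1
g(9) = mex{0} = 1
g(10) = mex{0,1} = 2
g(11) = mex{1} = 0
So g(11) = 0.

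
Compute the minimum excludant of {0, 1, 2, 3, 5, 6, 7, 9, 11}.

4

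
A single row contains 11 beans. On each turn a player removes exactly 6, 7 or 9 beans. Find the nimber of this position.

Grundy values for subtraction set {6, 7, 9}:
k:     0  1  2  3  4  5  6  7  8  9 10 11
g(k):  0  0  0  0  0  0  1  1  1  1  1  1
So g(11) = 1.

1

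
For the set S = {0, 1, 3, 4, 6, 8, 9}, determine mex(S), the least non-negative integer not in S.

2

The values 0, 1 are all present; 2 is the first non-negative integer missing from the set.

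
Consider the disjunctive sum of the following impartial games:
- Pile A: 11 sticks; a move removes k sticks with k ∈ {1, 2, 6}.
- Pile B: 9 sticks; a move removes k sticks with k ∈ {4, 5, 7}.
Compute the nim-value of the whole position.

3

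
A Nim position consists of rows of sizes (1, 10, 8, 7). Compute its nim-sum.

Compute the nim-sum pairwise:
1 ^ 10 = 11
11 ^ 8 = 3
3 ^ 7 = 4

4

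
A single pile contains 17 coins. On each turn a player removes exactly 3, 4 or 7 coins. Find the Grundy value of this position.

Grundy values for subtraction set {3, 4, 7}:
k:     0  1  2  3  4  5  6  7  8  9 10 11 12 13 14 15 16 17
g(k):  0  0  0  1  1  1  2  2  2  3  0  0  0  1  1  1  2  2
So g(17) = 2.

2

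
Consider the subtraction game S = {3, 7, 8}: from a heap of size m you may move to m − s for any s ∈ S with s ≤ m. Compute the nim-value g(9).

Grundy values for subtraction set {3, 7, 8}:
k:     0  1  2  3  4  5  6  7  8  9
g(k):  0  0  0  1  1  1  0  2  2  1
So g(9) = 1.

1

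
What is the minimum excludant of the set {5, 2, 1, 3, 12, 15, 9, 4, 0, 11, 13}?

The values 0, 1, 2, 3, 4, 5 are all present; 6 is the first non-negative integer missing from the set.

6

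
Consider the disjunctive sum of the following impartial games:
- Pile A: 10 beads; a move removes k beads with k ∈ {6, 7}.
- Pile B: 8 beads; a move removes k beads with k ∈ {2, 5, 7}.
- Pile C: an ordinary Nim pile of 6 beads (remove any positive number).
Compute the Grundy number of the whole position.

For pile A, compute g(0), g(1), … with moves {6, 7}:
g(0) = mex{} = 0
g(1) = mex{} = 0
g(2) = mex{} = 0
g(3) = mex{} = 0
g(4) = mex{} = 0
g(5) = mex{} = 0
g(6) = mex{0} = 1
g(7) = mex{0} = 1
g(8) = mex{0} = 1
g(9) = mex{0} = 1
g(10) = mex{0} = 1
So g(10) = 1.
Build the Grundy sequence for pile B with g(k) = mex{g(k−s) : s ∈ {2, 5, 7}, s ≤ k}:
k:     0  1  2  3  4  5  6  7  8
g(k):  0  0  1  1  0  2  1  3  2
So g(8) = 2.
Pile C is a plain Nim pile of size 6, so its Grundy value is 6.
The value of a disjunctive sum is the nim-sum of the parts.
Combined value = 1 ⊕ 2 ⊕ 6 = 5.

5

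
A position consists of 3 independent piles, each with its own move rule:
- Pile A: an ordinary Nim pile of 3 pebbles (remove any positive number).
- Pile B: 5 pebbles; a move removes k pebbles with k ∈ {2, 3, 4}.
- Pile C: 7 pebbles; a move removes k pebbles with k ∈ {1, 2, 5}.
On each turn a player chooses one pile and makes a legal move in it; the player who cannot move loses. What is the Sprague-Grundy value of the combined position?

Pile A is a plain Nim pile of size 3, so its Grundy value is 3.
Build the Grundy sequence for pile B with g(k) = mex{g(k−s) : s ∈ {2, 3, 4}, s ≤ k}:
g(0) = mex{} = 0
g(1) = mex{} = 0
g(2) = mex{0} = 1
g(3) = mex{0} = 1
g(4) = mex{0,1} = 2
g(5) = mex{0,1} = 2
So g(5) = 2.
Build the Grundy sequence for pile C with g(k) = mex{g(k−s) : s ∈ {1, 2, 5}, s ≤ k}:
k:     0  1  2  3  4  5  6  7
g(k):  0  1  2  0  1  2  0  1
So g(7) = 1.
The value of a disjunctive sum is the nim-sum of the parts.
Combined value = 3 ⊕ 2 ⊕ 1 = 0.

0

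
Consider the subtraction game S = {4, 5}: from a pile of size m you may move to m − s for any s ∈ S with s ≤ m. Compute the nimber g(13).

1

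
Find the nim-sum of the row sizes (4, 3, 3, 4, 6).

6

Compute the nim-sum pairwise:
4 ⊕ 3 = 7
7 ⊕ 3 = 4
4 ⊕ 4 = 0
0 ⊕ 6 = 6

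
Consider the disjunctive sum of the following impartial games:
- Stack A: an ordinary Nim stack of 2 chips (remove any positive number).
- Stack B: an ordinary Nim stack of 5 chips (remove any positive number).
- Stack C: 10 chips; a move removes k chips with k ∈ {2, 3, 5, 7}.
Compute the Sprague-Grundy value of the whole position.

Stack A is a plain Nim stack of size 2, so its Grundy value is 2.
Stack B is a plain Nim stack of size 5, so its Grundy value is 5.
Grundy values for stack C (subtraction set {2, 3, 5, 7}):
k:     0  1  2  3  4  5  6  7  8  9 10
g(k):  0  0  1  1  2  2  3  3  4  0  0
So g(10) = 0.
By the Sprague-Grundy theorem, the Grundy value of a sum of independent games is the XOR of the component values.
Combined value = 2 ⊕ 5 ⊕ 0 = 7.

7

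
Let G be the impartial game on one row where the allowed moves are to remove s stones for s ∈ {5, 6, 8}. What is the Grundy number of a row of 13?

0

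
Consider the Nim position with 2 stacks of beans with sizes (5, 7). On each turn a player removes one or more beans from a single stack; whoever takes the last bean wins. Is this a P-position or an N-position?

Compute the nim-sum pairwise:
5 ^ 7 = 2
The nim-sum is 2 ≠ 0, so this is an N-position: the player to move can win.

N-position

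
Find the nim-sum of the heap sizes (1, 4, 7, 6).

4

Nim-sum: 1 ⊕ 4 ⊕ 7 ⊕ 6 = 4.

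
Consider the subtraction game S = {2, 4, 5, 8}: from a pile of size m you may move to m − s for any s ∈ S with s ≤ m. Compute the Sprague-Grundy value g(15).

Grundy values for subtraction set {2, 4, 5, 8}:
k:     0  1  2  3  4  5  6  7  8  9 10 11 12 13 14 15
g(k):  0  0  1  1  2  2  3  0  4  1  0  2  1  0  2  1
So g(15) = 1.

1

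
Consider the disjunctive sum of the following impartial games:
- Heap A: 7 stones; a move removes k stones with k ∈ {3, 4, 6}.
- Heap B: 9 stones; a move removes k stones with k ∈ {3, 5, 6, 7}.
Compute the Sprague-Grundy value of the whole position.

1

Grundy values for heap A (subtraction set {3, 4, 6}):
k:     0  1  2  3  4  5  6  7
g(k):  0  0  0  1  1  1  2  2
So g(7) = 2.
For heap B, compute g(0), g(1), … with moves {3, 5, 6, 7}:
k:     0  1  2  3  4  5  6  7  8  9
g(k):  0  0  0  1  1  1  2  2  2  3
So g(9) = 3.
The value of a disjunctive sum is the nim-sum of the parts.
Combined value = 2 ⊕ 3 = 1.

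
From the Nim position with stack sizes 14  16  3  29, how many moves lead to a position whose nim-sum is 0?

0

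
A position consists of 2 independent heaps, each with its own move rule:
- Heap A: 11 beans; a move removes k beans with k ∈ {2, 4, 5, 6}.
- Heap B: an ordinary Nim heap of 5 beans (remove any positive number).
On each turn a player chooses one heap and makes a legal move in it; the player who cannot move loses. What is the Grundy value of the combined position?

Build the Grundy sequence for heap A with g(k) = mex{g(k−s) : s ∈ {2, 4, 5, 6}, s ≤ k}:
g(0) = mex{} = 0
g(1) = mex{} = 0
g(2) = mex{0} = 1
g(3) = mex{0} = 1
g(4) = mex{0,1} = 2
g(5) = mex{0,1} = 2
g(6) = mex{0,1,2} = 3
g(7) = mex{0,1,2} = 3
g(8) = mex{1,2,3} = 0
g(9) = mex{1,2,3} = 0
g(10) = mex{0,2,3} = 1
g(11) = mex{0,2,3} = 1
So g(11) = 1.
Heap B is a plain Nim heap of size 5, so its Grundy value is 5.
By the Sprague-Grundy theorem, the Grundy value of a sum of independent games is the XOR of the component values.
Combined value = 1 ⊕ 5 = 4.

4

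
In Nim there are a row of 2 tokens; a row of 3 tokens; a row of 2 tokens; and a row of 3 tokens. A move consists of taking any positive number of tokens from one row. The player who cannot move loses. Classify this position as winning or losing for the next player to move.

Losing position

Write each in binary and XOR column by column:
  10  (2)
  11  (3)
  10  (2)
  11  (3)
  --
  00  (0)
The nim-sum is 0, so this is a P-position: the player to move is in a losing position under optimal play.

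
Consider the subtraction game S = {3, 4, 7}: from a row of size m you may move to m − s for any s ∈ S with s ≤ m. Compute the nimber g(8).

Build the Grundy sequence with g(k) = mex{g(k−s) : s ∈ {3, 4, 7}, s ≤ k}:
k:     0  1  2  3  4  5  6  7  8
g(k):  0  0  0  1  1  1  2  2  2
So g(8) = 2.

2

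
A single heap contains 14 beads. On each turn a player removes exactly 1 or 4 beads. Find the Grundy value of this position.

2

Compute g(0), g(1), … for moves {1, 4}:
k:     0  1  2  3  4  5  6  7  8  9 10 11 12 13 14
g(k):  0  1  0  1  2  0  1  0  1  2  0  1  0  1  2
So g(14) = 2.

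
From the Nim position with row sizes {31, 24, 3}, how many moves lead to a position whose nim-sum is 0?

1

Nim-sum: 31 ^ 24 ^ 3 = 4.
The overall nim-sum is X = 4. A row of size p has a winning move iff p XOR X < p (reduce it to p XOR X).
  31: 31 XOR 4 = 27 < 31 — winning move (to 27).
  24: 24 XOR 4 = 28 ≥ 24 — no move.
  3: 3 XOR 4 = 7 ≥ 3 — no move.
That gives 1 winning move.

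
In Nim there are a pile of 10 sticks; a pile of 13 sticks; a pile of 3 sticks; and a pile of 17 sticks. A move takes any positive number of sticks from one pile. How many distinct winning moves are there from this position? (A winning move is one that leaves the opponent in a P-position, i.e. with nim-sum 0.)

In binary:
  01010  (10)
  01101  (13)
  00011  (3)
  10001  (17)
  -----
  10101  (21)
The overall nim-sum is X = 21. A pile of size p has a winning move iff p XOR X < p (reduce it to p XOR X).
  10: 10 XOR 21 = 31 ≥ 10 — no move.
  13: 13 XOR 21 = 24 ≥ 13 — no move.
  3: 3 XOR 21 = 22 ≥ 3 — no move.
  17: 17 XOR 21 = 4 < 17 — winning move (to 4).
That gives 1 winning move.

1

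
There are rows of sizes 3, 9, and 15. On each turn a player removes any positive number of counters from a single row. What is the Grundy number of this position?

Compute the nim-sum pairwise:
3 ⊕ 9 = 10
10 ⊕ 15 = 5

5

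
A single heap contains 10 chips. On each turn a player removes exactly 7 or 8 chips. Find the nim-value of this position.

Compute g(0), g(1), … for moves {7, 8}:
g(0) = mex{} = 0
g(1) = mex{} = 0
g(2) = mex{} = 0
g(3) = mex{} = 0
g(4) = mex{} = 0
g(5) = mex{} = 0
g(6) = mex{} = 0
g(7) = mex{0} = 1
g(8) = mex{0} = 1
g(9) = mex{0} = 1
g(10) = mex{0} = 1
So g(10) = 1.

1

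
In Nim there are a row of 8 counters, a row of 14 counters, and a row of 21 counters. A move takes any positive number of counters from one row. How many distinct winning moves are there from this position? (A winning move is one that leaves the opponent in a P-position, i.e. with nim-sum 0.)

1

Nim-sum: 8 XOR 14 XOR 21 = 19.
The overall nim-sum is X = 19. A row of size p has a winning move iff p XOR X < p (reduce it to p XOR X).
  8: 8 XOR 19 = 27 ≥ 8 — no move.
  14: 14 XOR 19 = 29 ≥ 14 — no move.
  21: 21 XOR 19 = 6 < 21 — winning move (to 6).
That gives 1 winning move.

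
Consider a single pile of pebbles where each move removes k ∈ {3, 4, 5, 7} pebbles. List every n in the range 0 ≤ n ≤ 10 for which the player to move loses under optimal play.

0, 1, 2, 10

Grundy values for subtraction set {3, 4, 5, 7}:
k:     0  1  2  3  4  5  6  7  8  9 10
g(k):  0  0  0  1  1  1  2  2  2  3  0
The P-positions (g = 0) in 0..10 are 0, 1, 2, 10.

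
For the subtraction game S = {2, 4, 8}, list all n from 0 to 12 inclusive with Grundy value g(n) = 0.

0, 1, 6, 7, 12

Grundy values for subtraction set {2, 4, 8}:
g(0) = mex{} = 0
g(1) = mex{} = 0
g(2) = mex{0} = 1
g(3) = mex{0} = 1
g(4) = mex{0,1} = 2
g(5) = mex{0,1} = 2
g(6) = mex{1,2} = 0
g(7) = mex{1,2} = 0
g(8) = mex{0,2} = 1
g(9) = mex{0,2} = 1
g(10) = mex{0,1} = 2
g(11) = mex{0,1} = 2
g(12) = mex{1,2} = 0
The P-positions (g = 0) in 0..12 are 0, 1, 6, 7, 12.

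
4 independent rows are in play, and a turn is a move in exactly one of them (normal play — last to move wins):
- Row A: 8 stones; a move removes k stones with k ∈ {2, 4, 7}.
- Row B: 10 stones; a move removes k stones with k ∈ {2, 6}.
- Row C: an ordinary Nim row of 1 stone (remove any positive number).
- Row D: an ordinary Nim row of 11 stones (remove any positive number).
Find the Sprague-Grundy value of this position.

Build the Grundy sequence for row A with g(k) = mex{g(k−s) : s ∈ {2, 4, 7}, s ≤ k}:
g(0) = mex{} = 0
g(1) = mex{} = 0
g(2) = mex{0} = 1
g(3) = mex{0} = 1
g(4) = mex{0,1} = 2
g(5) = mex{0,1} = 2
g(6) = mex{1,2} = 0
g(7) = mex{0,1,2} = 3
g(8) = mex{0,2} = 1
So g(8) = 1.
Build the Grundy sequence for row B with g(k) = mex{g(k−s) : s ∈ {2, 6}, s ≤ k}:
k:     0  1  2  3  4  5  6  7  8  9 10
g(k):  0  0  1  1  0  0  1  1  0  0  1
So g(10) = 1.
Row C is a plain Nim row of size 1, so its Grundy value is 1.
Row D is a plain Nim row of size 11, so its Grundy value is 11.
The value of a disjunctive sum is the nim-sum of the parts.
Combined value = 1 XOR 1 XOR 1 XOR 11 = 10.

10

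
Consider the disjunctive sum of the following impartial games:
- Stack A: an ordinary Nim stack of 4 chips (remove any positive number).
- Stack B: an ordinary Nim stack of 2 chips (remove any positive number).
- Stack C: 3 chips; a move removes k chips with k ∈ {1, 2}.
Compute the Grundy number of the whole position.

6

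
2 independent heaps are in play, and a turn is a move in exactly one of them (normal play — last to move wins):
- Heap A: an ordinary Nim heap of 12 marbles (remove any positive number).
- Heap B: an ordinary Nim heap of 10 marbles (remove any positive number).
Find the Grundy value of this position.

6

Heap A is a plain Nim heap of size 12, so its Grundy value is 12.
Heap B is a plain Nim heap of size 10, so its Grundy value is 10.
The value of a disjunctive sum is the nim-sum of the parts.
Combined value = 12 XOR 10 = 6.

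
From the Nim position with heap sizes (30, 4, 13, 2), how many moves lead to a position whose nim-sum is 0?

Bitwise XOR of the heap sizes:
  11110  (30)
  00100  (4)
  01101  (13)
  00010  (2)
  -----
  10101  (21)
The overall nim-sum is X = 21. A heap of size p has a winning move iff p XOR X < p (reduce it to p XOR X).
  30: 30 XOR 21 = 11 < 30 — winning move (to 11).
  4: 4 XOR 21 = 17 ≥ 4 — no move.
  13: 13 XOR 21 = 24 ≥ 13 — no move.
  2: 2 XOR 21 = 23 ≥ 2 — no move.
That gives 1 winning move.

1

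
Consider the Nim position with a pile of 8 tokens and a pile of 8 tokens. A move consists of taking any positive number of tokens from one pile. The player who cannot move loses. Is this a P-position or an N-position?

P-position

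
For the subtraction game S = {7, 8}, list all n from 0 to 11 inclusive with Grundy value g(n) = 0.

0, 1, 2, 3, 4, 5, 6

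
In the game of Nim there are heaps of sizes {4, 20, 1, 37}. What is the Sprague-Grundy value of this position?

Compute the nim-sum pairwise:
4 XOR 20 = 16
16 XOR 1 = 17
17 XOR 37 = 52

52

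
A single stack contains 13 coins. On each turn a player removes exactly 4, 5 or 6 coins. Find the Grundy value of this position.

Build the Grundy sequence with g(k) = mex{g(k−s) : s ∈ {4, 5, 6}, s ≤ k}:
k:     0  1  2  3  4  5  6  7  8  9 10 11 12 13
g(k):  0  0  0  0  1  1  1  1  2  2  0  0  0  0
So g(13) = 0.

0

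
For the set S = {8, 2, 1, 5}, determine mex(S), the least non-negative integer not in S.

0

0 is not in the set, so the mex is 0.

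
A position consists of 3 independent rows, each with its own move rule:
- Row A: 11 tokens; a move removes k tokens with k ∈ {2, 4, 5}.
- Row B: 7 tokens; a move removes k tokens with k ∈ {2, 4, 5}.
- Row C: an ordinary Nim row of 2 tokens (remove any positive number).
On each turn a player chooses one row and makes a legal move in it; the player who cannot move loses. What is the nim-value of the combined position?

0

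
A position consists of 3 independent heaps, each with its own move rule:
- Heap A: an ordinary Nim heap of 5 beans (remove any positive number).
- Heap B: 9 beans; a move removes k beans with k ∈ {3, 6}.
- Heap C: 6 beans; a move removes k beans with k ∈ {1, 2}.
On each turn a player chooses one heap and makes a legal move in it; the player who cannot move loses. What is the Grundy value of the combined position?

5

Heap A is a plain Nim heap of size 5, so its Grundy value is 5.
For heap B, compute g(0), g(1), … with moves {3, 6}:
k:     0  1  2  3  4  5  6  7  8  9
g(k):  0  0  0  1  1  1  2  2  2  0
So g(9) = 0.
Grundy values for heap C (subtraction set {1, 2}):
k:     0  1  2  3  4  5  6
g(k):  0  1  2  0  1  2  0
So g(6) = 0.
The value of a disjunctive sum is the nim-sum of the parts.
Combined value = 5 XOR 0 XOR 0 = 5.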